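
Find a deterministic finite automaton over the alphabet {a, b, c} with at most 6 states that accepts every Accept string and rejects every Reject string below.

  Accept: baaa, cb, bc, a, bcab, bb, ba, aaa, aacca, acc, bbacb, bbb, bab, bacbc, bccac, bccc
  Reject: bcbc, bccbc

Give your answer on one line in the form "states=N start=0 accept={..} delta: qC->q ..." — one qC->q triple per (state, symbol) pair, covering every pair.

State merging on the prefix tree: take the shortest (then alphabetical) example prefix whose next move is undefined and point that move at state 0, else 1, else 2, ...; a target is out if some Accept/Reject pair would then sit in one state with the same input left (inseparable). If every existing state is out, open a new one.
a: 0a undefined. 0a->0: ok.
b: 0b undefined. 0b->0: no, bacbc/bcbc meet in 0 with "cbc" left. Open state 1: 0b->1.
c: 0c undefined. 0c->0: ok.
ba: 1a undefined. 1a->0: ok.
bb: 1b undefined. 1b->0: ok.
bc: 1c undefined. 1c->0: no, baaa/bcbc meet in 0. 1c->1: no, baaa/bcbc meet in 0. Open state 2: 1c->2.
bca: 2a undefined. 2a->0: ok.
bcb: 2b undefined. 2b->0: no, baaa/bcbc meet in 0. 2b->1: no, bc/bcbc meet in 2. 2b->2: ok.
bcc: 2c undefined. 2c->0: no, baaa/bcbc meet in 0. 2c->1: no, baaa/bccbc meet in 0. 2c->2: no, bc/bcbc meet in 2. Open state 3: 2c->3.
bcca: 3a undefined. 3a->0: ok.
bccb: 3b undefined. 3b->0: no, baaa/bccbc meet in 0. 3b->1: no, bc/bccbc meet in 2. 3b->2: ok.
bccc: 3c undefined. 3c->0: ok.
All examples now run through 4 states with every (state, symbol) defined. Accept strings end in {0,1,2}, Reject strings end in {3}; accept={0,1,2}.

states=4 start=0 accept={0,1,2} delta: 0a->0 0b->1 0c->0 1a->0 1b->0 1c->2 2a->0 2b->2 2c->3 3a->0 3b->2 3c->0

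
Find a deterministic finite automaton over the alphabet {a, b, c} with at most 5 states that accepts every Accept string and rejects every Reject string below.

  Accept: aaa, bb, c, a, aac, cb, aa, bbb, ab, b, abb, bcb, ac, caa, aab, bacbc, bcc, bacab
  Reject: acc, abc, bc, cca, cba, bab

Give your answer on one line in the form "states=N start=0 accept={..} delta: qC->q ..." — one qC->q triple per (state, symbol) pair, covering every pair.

states=4 start=0 accept={0,1} delta: 0a->0 0b->1 0c->1 1a->2 1b->1 1c->3 2a->0 2b->2 2c->3 3a->3 3b->0 3c->0

State merging on the prefix tree: take the shortest (then alphabetical) example prefix whose next move is undefined and point that move at state 0, else 1, else 2, ...; a target is out if some Accept/Reject pair would then sit in one state with the same input left (inseparable). If every existing state is out, open a new one.
a: 0a undefined. 0a->0: ok.
b: 0b undefined. 0b->0: no, aaa/bab meet in 0. Open state 1: 0b->1.
c: 0c undefined. 0c->0: no, aaa/acc meet in 0. 0c->1: ok.
ba: 1a undefined. 1a->0: no, c/bab meet in 1. 1a->1: no, bb/bab meet in 1 with "b" left. Open state 2: 1a->2.
bb: 1b undefined. 1b->0: no, aaa/cba meet in 0. 1b->1: ok.
bc: 1c undefined. 1c->0: no, aaa/acc meet in 0. 1c->1: no, bb/acc meet in 1. 1c->2: no, bcb/bab meet in 2 with "b" left. Open state 3: 1c->3.
bab: 2b undefined. 2b->0: no, aaa/bab meet in 0. 2b->1: no, bb/bab meet in 1. 2b->2: ok.
bac: 2c undefined. 2c->0: no, bacbc/acc meet in 3. 2c->1: no, bacbc/acc meet in 3. 2c->2: no, bacbc/cba meet in 2. 2c->3: ok.
bcb: 3b undefined. 3b->0: ok.
bcc: 3c undefined. 3c->0: ok.
caa: 2a undefined. 2a->0: ok.
cca: 3a undefined. 3a->0: no, aaa/cca meet in 0. 3a->1: no, bb/cca meet in 1. 3a->2: no, bacab/cca meet in 2. 3a->3: ok.
All examples now run through 4 states with every (state, symbol) defined. Accept strings end in {0,1}, Reject strings end in {2,3}; accept={0,1}.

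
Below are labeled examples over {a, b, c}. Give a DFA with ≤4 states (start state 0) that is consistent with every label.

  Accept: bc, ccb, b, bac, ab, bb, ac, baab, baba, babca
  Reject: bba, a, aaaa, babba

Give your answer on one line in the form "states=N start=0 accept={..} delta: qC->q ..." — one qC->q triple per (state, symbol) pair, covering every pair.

Fold the examples into a partial DFA from state 0: repeatedly fix the first undefined (state, symbol) met by the shortest-then-alphabetical prefix, trying targets in increasing order and rejecting any under which an Accept and a Reject string meet in one state with the same remainder; add a state when all current targets are rejected. Accepting states are where Accept strings end.
a: 0a undefined. 0a->0: ok.
b: 0b undefined. 0b->0: no, b/bba meet in 0. Open state 1: 0b->1.
c: 0c undefined. 0c->0: no, ac/a meet in 0. 0c->1: ok.
ba: 1a undefined. 1a->0: no, baba/a meet in 0. 1a->1: no, baba/bba meet in 1 with "ba" left. Open state 2: 1a->2.
bb: 1b undefined. 1b->0: no, bb/bba meet in 0. 1b->1: ok.
bc: 1c undefined. 1c->0: no, bc/a meet in 0. 1c->1: ok.
baa: 2a undefined. 2a->0: ok.
bab: 2b undefined. 2b->0: no, baba/a meet in 0. 2b->1: no, baba/bba meet in 2. 2b->2: no, baba/a meet in 0. Open state 3: 2b->3.
bac: 2c undefined. 2c->0: no, bac/a meet in 0. 2c->1: ok.
baba: 3a undefined. 3a->0: no, baba/a meet in 0. 3a->1: ok.
babb: 3b undefined. 3b->0: ok.
babc: 3c undefined. 3c->0: no, babca/a meet in 0. 3c->1: no, babca/bba meet in 2. 3c->2: no, babca/a meet in 0. 3c->3: ok.
All examples now run through 4 states with every (state, symbol) defined. Accept strings end in {1}, Reject strings end in {0,2}; accept={1}.

states=4 start=0 accept={1} delta: 0a->0 0b->1 0c->1 1a->2 1b->1 1c->1 2a->0 2b->3 2c->1 3a->1 3b->0 3c->3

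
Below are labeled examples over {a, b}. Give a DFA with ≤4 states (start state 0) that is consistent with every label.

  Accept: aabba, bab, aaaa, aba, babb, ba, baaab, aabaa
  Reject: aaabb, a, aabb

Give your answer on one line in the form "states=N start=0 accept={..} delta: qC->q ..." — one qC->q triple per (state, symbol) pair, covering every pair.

states=4 start=0 accept={0,2,3} delta: 0a->1 0b->2 1a->0 1b->1 2a->3 2b->1 3a->2 3b->0

Fold the examples into a partial DFA from state 0: repeatedly fix the first undefined (state, symbol) met by the shortest-then-alphabetical prefix, trying targets in increasing order and rejecting any under which an Accept and a Reject string meet in one state with the same remainder; add a state when all current targets are rejected. Accepting states are where Accept strings end.
a: 0a undefined. 0a->0: no, aaaa/a meet in 0. Open state 1: 0a->1.
b: 0b undefined. 0b->0: no, ba/a meet in 1. 0b->1: no, babb/aabb meet in 1 with "abb" left. Open state 2: 0b->2.
aa: 1a undefined. 1a->0: ok.
ab: 1b undefined. 1b->0: no, aba/a meet in 1. 1b->1: ok.
ba: 2a undefined. 2a->0: no, babb/aabb meet in 2 with "b" left. 2a->1: no, bab/aaabb meet in 1. 2a->2: no, bab/aabb meet in 2 with "b" left. Open state 3: 2a->3.
baa: 3a undefined. 3a->0: no, baaab/aaabb meet in 1. 3a->1: no, aabaa/aaabb meet in 1. 3a->2: ok.
bab: 3b undefined. 3b->0: ok.
aabb: 2b undefined. 2b->0: no, aabba/aaabb meet in 1. 2b->1: ok.
All examples now run through 4 states with every (state, symbol) defined. Accept strings end in {0,2,3}, Reject strings end in {1}; accept={0,2,3}.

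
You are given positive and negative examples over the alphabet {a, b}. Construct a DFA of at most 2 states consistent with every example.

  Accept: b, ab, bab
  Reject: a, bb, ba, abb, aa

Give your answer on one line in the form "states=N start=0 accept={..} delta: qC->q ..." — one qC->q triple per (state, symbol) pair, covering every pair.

states=2 start=0 accept={1} delta: 0a->0 0b->1 1a->0 1b->0

Fold the examples into a partial DFA from state 0: repeatedly fix the first undefined (state, symbol) met by the shortest-then-alphabetical prefix, trying targets in increasing order and rejecting any under which an Accept and a Reject string meet in one state with the same remainder; add a state when all current targets are rejected. Accepting states are where Accept strings end.
a: 0a undefined. 0a->0: ok.
b: 0b undefined. 0b->0: no, b/a meet in 0. Open state 1: 0b->1.
ba: 1a undefined. 1a->0: ok.
bb: 1b undefined. 1b->0: ok.
All examples now run through 2 states with every (state, symbol) defined. Accept strings end in {1}, Reject strings end in {0}; accept={1}.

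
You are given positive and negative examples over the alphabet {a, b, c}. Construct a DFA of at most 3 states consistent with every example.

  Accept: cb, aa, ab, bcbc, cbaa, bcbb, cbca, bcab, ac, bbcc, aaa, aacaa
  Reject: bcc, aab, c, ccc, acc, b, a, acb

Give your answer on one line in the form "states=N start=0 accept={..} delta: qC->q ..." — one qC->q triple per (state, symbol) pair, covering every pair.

Fold the examples into a partial DFA from state 0: repeatedly fix the first undefined (state, symbol) met by the shortest-then-alphabetical prefix, trying targets in increasing order and rejecting any under which an Accept and a Reject string meet in one state with the same remainder; add a state when all current targets are rejected. Accepting states are where Accept strings end.
a: 0a undefined. 0a->0: no, cb/acb meet in 0 with "cb" left. Open state 1: 0a->1.
b: 0b undefined. 0b->0: no, bbcc/bcc meet in 0 with "cc" left. 0b->1: ok.
c: 0c undefined. 0c->0: no, cb/b meet in 1. 0c->1: ok.
aa: 1a undefined. 1a->0: no, aaa/aab meet in 1. 1a->1: no, cb/aab meet in 1 with "b" left. Open state 2: 1a->2.
ab: 1b undefined. 1b->0: ok.
ac: 1c undefined. 1c->0: ok.
aaa: 2a undefined. 2a->0: ok.
aab: 2b undefined. 2b->0: no, cb/aab meet in 0. 2b->1: ok.
aac: 2c undefined. 2c->0: ok.
All examples now run through 3 states with every (state, symbol) defined. Accept strings end in {0,2}, Reject strings end in {1}; accept={0,2}.

states=3 start=0 accept={0,2} delta: 0a->1 0b->1 0c->1 1a->2 1b->0 1c->0 2a->0 2b->1 2c->0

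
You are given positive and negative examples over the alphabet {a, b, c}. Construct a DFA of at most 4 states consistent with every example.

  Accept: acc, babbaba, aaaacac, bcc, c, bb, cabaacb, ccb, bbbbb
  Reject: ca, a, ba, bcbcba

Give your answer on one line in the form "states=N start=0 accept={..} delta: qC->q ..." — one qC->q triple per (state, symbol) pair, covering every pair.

Grow the machine one transition at a time. Run the examples from 0; the earliest place one falls off (shortest prefix, ties alphabetical) gets sent to the lowest-numbered state that keeps every Accept/Reject pair distinguishable — a pair clashes when both reach the same state with identical unread suffix — and to a fresh state only if none does.
a: 0a undefined. 0a->0: ok.
b: 0b undefined. 0b->0: no, babbaba/a meet in 0. Open state 1: 0b->1.
c: 0c undefined. 0c->0: no, acc/ca meet in 0. 0c->1: ok.
ba: 1a undefined. 1a->0: ok.
bb: 1b undefined. 1b->0: no, babbaba/ca meet in 0. 1b->1: no, babbaba/ca meet in 0. Open state 2: 1b->2.
bc: 1c undefined. 1c->0: no, acc/ca meet in 0. 1c->1: ok.
bbb: 2b undefined. 2b->0: ok.
bcbc: 2c undefined. 2c->0: ok.
babba: 2a undefined. 2a->0: no, babbaba/ca meet in 0. 2a->1: ok.
All examples now run through 3 states with every (state, symbol) defined. Accept strings end in {1,2}, Reject strings end in {0}; accept={1,2}.

states=3 start=0 accept={1,2} delta: 0a->0 0b->1 0c->1 1a->0 1b->2 1c->1 2a->1 2b->0 2c->0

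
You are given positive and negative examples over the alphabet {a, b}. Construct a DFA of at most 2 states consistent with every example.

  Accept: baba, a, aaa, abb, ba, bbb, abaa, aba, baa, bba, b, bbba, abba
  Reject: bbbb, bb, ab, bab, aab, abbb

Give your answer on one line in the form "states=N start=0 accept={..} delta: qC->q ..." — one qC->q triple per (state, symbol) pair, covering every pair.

Grow the machine one transition at a time. Run the examples from 0; the earliest place one falls off (shortest prefix, ties alphabetical) gets sent to the lowest-numbered state that keeps every Accept/Reject pair distinguishable — a pair clashes when both reach the same state with identical unread suffix — and to a fresh state only if none does.
a: 0a undefined. 0a->0: no, abb/bb meet in 0 with "bb" left. Open state 1: 0a->1.
b: 0b undefined. 0b->0: no, bbb/bbbb meet in 0. 0b->1: ok.
aa: 1a undefined. 1a->0: no, a/bab meet in 1. 1a->1: ok.
ab: 1b undefined. 1b->0: ok.
All examples now run through 2 states with every (state, symbol) defined. Accept strings end in {1}, Reject strings end in {0}; accept={1}.

states=2 start=0 accept={1} delta: 0a->1 0b->1 1a->1 1b->0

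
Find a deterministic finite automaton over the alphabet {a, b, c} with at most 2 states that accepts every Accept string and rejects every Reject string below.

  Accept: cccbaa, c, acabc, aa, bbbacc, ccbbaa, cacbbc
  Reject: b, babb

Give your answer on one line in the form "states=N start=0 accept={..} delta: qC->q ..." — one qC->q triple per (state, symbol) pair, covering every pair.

states=2 start=0 accept={0} delta: 0a->0 0b->1 0c->0 1a->0 1b->1 1c->0

Fold the examples into a partial DFA from state 0: repeatedly fix the first undefined (state, symbol) met by the shortest-then-alphabetical prefix, trying targets in increasing order and rejecting any under which an Accept and a Reject string meet in one state with the same remainder; add a state when all current targets are rejected. Accepting states are where Accept strings end.
a: 0a undefined. 0a->0: ok.
b: 0b undefined. 0b->0: no, aa/b meet in 0. Open state 1: 0b->1.
c: 0c undefined. 0c->0: ok.
ba: 1a undefined. 1a->0: ok.
bb: 1b undefined. 1b->0: no, cccbaa/babb meet in 0. 1b->1: ok.
acabc: 1c undefined. 1c->0: ok.
All examples now run through 2 states with every (state, symbol) defined. Accept strings end in {0}, Reject strings end in {1}; accept={0}.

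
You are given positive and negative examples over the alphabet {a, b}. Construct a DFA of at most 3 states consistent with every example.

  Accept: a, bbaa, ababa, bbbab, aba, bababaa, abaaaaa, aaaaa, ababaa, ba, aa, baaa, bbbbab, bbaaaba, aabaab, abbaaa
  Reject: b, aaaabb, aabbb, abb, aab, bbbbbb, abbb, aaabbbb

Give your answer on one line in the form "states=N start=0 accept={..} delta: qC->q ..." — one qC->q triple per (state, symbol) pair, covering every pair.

Grow the machine one transition at a time. Run the examples from 0; the earliest place one falls off (shortest prefix, ties alphabetical) gets sent to the lowest-numbered state that keeps every Accept/Reject pair distinguishable — a pair clashes when both reach the same state with identical unread suffix — and to a fresh state only if none does.
a: 0a undefined. 0a->0: ok.
b: 0b undefined. 0b->0: no, a/b meet in 0. Open state 1: 0b->1.
ba: 1a undefined. 1a->0: no, aabaab/b meet in 1. 1a->1: no, aba/b meet in 1. Open state 2: 1a->2.
bb: 1b undefined. 1b->0: no, a/aaaabb meet in 0. 1b->1: ok.
baa: 2a undefined. 2a->0: no, aabaab/b meet in 1. 2a->1: no, bbaa/b meet in 1. 2a->2: ok.
bab: 2b undefined. 2b->0: ok.
All examples now run through 3 states with every (state, symbol) defined. Accept strings end in {0,2}, Reject strings end in {1}; accept={0,2}.

states=3 start=0 accept={0,2} delta: 0a->0 0b->1 1a->2 1b->1 2a->2 2b->0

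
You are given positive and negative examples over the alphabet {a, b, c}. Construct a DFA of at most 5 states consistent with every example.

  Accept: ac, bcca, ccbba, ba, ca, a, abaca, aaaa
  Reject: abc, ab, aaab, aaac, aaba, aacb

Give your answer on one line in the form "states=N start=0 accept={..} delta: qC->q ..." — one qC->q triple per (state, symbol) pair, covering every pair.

State merging on the prefix tree: take the shortest (then alphabetical) example prefix whose next move is undefined and point that move at state 0, else 1, else 2, ...; a target is out if some Accept/Reject pair would then sit in one state with the same input left (inseparable). If every existing state is out, open a new one.
a: 0a undefined. 0a->0: no, ac/aaac meet in 0 with "c" left. Open state 1: 0a->1.
b: 0b undefined. 0b->0: ok.
c: 0c undefined. 0c->0: ok.
aa: 1a undefined. 1a->0: no, ac/aaac meet in 1 with "c" left. 1a->1: no, ac/aaac meet in 1 with "c" left. Open state 2: 1a->2.
ab: 1b undefined. 1b->0: ok.
ac: 1c undefined. 1c->0: no, ac/abc meet in 0. 1c->1: ok.
aaa: 2a undefined. 2a->0: ok.
aab: 2b undefined. 2b->0: no, ac/aaba meet in 1. 2b->1: no, abaca/aaba meet in 2. 2b->2: ok.
aac: 2c undefined. 2c->0: ok.
All examples now run through 3 states with every (state, symbol) defined. Accept strings end in {1,2}, Reject strings end in {0}; accept={1,2}.

states=3 start=0 accept={1,2} delta: 0a->1 0b->0 0c->0 1a->2 1b->0 1c->1 2a->0 2b->2 2c->0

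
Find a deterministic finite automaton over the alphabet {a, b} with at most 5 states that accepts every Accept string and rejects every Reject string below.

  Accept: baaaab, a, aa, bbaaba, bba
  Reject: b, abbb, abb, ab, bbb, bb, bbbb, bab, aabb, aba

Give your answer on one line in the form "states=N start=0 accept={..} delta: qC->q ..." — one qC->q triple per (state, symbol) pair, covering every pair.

Grow the machine one transition at a time. Run the examples from 0; the earliest place one falls off (shortest prefix, ties alphabetical) gets sent to the lowest-numbered state that keeps every Accept/Reject pair distinguishable — a pair clashes when both reach the same state with identical unread suffix — and to a fresh state only if none does.
a: 0a undefined. 0a->0: ok.
b: 0b undefined. 0b->0: no, baaaab/b meet in 0. Open state 1: 0b->1.
ba: 1a undefined. 1a->0: no, baaaab/b meet in 1. 1a->1: no, baaaab/abb meet in 1 with "b" left. Open state 2: 1a->2.
bb: 1b undefined. 1b->0: no, a/abb meet in 0. 1b->1: no, bba/aba meet in 2. 1b->2: ok.
baa: 2a undefined. 2a->0: no, baaaab/b meet in 1. 2a->1: no, baaaab/abb meet in 2. 2a->2: no, baaaab/abbb meet in 2 with "b" left. Open state 3: 2a->3.
bab: 2b undefined. 2b->0: no, a/abbb meet in 0. 2b->1: ok.
baaa: 3a undefined. 3a->0: no, baaaab/b meet in 1. 3a->1: no, baaaab/b meet in 1. 3a->2: no, bbaaba/abb meet in 2. 3a->3: ok.
bbaab: 3b undefined. 3b->0: ok.
All examples now run through 4 states with every (state, symbol) defined. Accept strings end in {0,3}, Reject strings end in {1,2}; accept={0,3}.

states=4 start=0 accept={0,3} delta: 0a->0 0b->1 1a->2 1b->2 2a->3 2b->1 3a->3 3b->0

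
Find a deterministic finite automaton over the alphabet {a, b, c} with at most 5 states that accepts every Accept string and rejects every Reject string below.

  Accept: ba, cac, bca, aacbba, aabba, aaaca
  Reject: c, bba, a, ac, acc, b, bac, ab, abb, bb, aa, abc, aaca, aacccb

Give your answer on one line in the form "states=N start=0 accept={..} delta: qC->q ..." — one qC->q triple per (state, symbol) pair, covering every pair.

Grow the machine one transition at a time. Run the examples from 0; the earliest place one falls off (shortest prefix, ties alphabetical) gets sent to the lowest-numbered state that keeps every Accept/Reject pair distinguishable — a pair clashes when both reach the same state with identical unread suffix — and to a fresh state only if none does.
a: 0a undefined. 0a->0: no, aabba/bba meet in 0 with "bba" left. Open state 1: 0a->1.
b: 0b undefined. 0b->0: no, ba/bba meet in 1. 0b->1: no, ba/aa meet in 1 with "a" left. Open state 2: 0b->2.
c: 0c undefined. 0c->0: no, cac/ac meet in 1 with "c" left. 0c->1: ok.
aa: 1a undefined. 1a->0: no, cac/c meet in 1. 1a->1: no, cac/ac meet in 1 with "c" left. 1a->2: no, bca/aaca meet in 2 with "ca" left. Open state 3: 1a->3.
ab: 1b undefined. 1b->0: ok.
ac: 1c undefined. 1c->0: ok.
ba: 2a undefined. 2a->0: no, ba/ac meet in 0. 2a->1: no, ba/c meet in 1. 2a->2: no, ba/b meet in 2. 2a->3: no, ba/aa meet in 3. Open state 4: 2a->4.
bb: 2b undefined. 2b->0: ok.
bc: 2c undefined. 2c->0: no, bca/c meet in 1. 2c->1: no, bca/aa meet in 3. 2c->2: ok.
aaa: 3a undefined. 3a->0: no, aaaca/aa meet in 3. 3a->1: no, aaaca/c meet in 1. 3a->2: ok.
aab: 3b undefined. 3b->0: ok.
aac: 3c undefined. 3c->0: no, cac/ac meet in 0. 3c->1: no, cac/c meet in 1. 3c->2: no, ba/aaca meet in 4. 3c->3: no, cac/aa meet in 3. 3c->4: ok.
bac: 4c undefined. 4c->0: ok.
aaca: 4a undefined. 4a->0: ok.
aacb: 4b undefined. 4b->0: ok.
All examples now run through 5 states with every (state, symbol) defined. Accept strings end in {4}, Reject strings end in {0,1,2,3}; accept={4}.

states=5 start=0 accept={4} delta: 0a->1 0b->2 0c->1 1a->3 1b->0 1c->0 2a->4 2b->0 2c->2 3a->2 3b->0 3c->4 4a->0 4b->0 4c->0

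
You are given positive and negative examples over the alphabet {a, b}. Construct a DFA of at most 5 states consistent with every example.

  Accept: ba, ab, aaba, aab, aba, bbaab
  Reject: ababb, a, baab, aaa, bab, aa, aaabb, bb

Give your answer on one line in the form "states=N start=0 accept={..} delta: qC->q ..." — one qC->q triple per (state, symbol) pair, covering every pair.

states=3 start=0 accept={1} delta: 0a->0 0b->1 1a->1 1b->2 2a->0 2b->0

Fold the examples into a partial DFA from state 0: repeatedly fix the first undefined (state, symbol) met by the shortest-then-alphabetical prefix, trying targets in increasing order and rejecting any under which an Accept and a Reject string meet in one state with the same remainder; add a state when all current targets are rejected. Accepting states are where Accept strings end.
a: 0a undefined. 0a->0: ok.
b: 0b undefined. 0b->0: no, ba/ababb meet in 0. Open state 1: 0b->1.
ba: 1a undefined. 1a->0: no, ba/a meet in 0. 1a->1: ok.
bb: 1b undefined. 1b->0: no, ba/ababb meet in 1. 1b->1: no, ba/ababb meet in 1. Open state 2: 1b->2.
bba: 2a undefined. 2a->0: ok.
ababb: 2b undefined. 2b->0: ok.
All examples now run through 3 states with every (state, symbol) defined. Accept strings end in {1}, Reject strings end in {0,2}; accept={1}.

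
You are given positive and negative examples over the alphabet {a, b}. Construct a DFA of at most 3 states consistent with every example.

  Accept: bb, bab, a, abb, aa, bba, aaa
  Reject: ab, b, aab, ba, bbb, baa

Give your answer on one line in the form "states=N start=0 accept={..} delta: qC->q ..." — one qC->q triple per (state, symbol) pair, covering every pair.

states=2 start=0 accept={0} delta: 0a->0 0b->1 1a->1 1b->0

Grow the machine one transition at a time. Run the examples from 0; the earliest place one falls off (shortest prefix, ties alphabetical) gets sent to the lowest-numbered state that keeps every Accept/Reject pair distinguishable — a pair clashes when both reach the same state with identical unread suffix — and to a fresh state only if none does.
a: 0a undefined. 0a->0: ok.
b: 0b undefined. 0b->0: no, bb/ab meet in 0. Open state 1: 0b->1.
ba: 1a undefined. 1a->0: no, bab/ab meet in 1. 1a->1: ok.
bb: 1b undefined. 1b->0: ok.
All examples now run through 2 states with every (state, symbol) defined. Accept strings end in {0}, Reject strings end in {1}; accept={0}.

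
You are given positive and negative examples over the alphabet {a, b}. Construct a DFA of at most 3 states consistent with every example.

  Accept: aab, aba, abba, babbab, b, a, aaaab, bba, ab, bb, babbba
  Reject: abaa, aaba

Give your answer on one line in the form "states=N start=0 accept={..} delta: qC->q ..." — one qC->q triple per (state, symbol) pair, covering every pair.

Grow the machine one transition at a time. Run the examples from 0; the earliest place one falls off (shortest prefix, ties alphabetical) gets sent to the lowest-numbered state that keeps every Accept/Reject pair distinguishable — a pair clashes when both reach the same state with identical unread suffix — and to a fresh state only if none does.
a: 0a undefined. 0a->0: no, aba/aaba meet in 0 with "ba" left. Open state 1: 0a->1.
b: 0b undefined. 0b->0: ok.
aa: 1a undefined. 1a->0: no, a/aaba meet in 1. 1a->1: no, aba/aaba meet in 1 with "ba" left. Open state 2: 1a->2.
ab: 1b undefined. 1b->0: ok.
aaa: 2a undefined. 2a->0: ok.
aab: 2b undefined. 2b->0: no, aba/aaba meet in 1. 2b->1: ok.
All examples now run through 3 states with every (state, symbol) defined. Accept strings end in {0,1}, Reject strings end in {2}; accept={0,1}.

states=3 start=0 accept={0,1} delta: 0a->1 0b->0 1a->2 1b->0 2a->0 2b->1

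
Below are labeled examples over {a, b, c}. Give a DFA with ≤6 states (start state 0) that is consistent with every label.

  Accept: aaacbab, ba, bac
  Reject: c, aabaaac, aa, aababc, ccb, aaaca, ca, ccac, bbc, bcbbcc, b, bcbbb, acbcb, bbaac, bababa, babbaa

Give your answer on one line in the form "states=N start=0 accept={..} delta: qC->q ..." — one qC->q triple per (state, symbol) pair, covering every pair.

Grow the machine one transition at a time. Run the examples from 0; the earliest place one falls off (shortest prefix, ties alphabetical) gets sent to the lowest-numbered state that keeps every Accept/Reject pair distinguishable — a pair clashes when both reach the same state with identical unread suffix — and to a fresh state only if none does.
a: 0a undefined. 0a->0: ok.
b: 0b undefined. 0b->0: no, ba/aa meet in 0. Open state 1: 0b->1.
c: 0c undefined. 0c->0: ok.
ba: 1a undefined. 1a->0: no, aaacbab/ccb meet in 1. 1a->1: no, ba/ccb meet in 1. Open state 2: 1a->2.
bb: 1b undefined. 1b->0: ok.
bc: 1c undefined. 1c->0: ok.
bab: 2b undefined. 2b->0: no, aaacbab/c meet in 0. 2b->1: no, aaacbab/ccb meet in 1. 2b->2: no, bac/aababc meet in 2 with "c" left. Open state 3: 2b->3.
bac: 2c undefined. 2c->0: no, bac/c meet in 0. 2c->1: no, bac/ccb meet in 1. 2c->2: ok.
baba: 3a undefined. 3a->0: no, ba/bababa meet in 2. 3a->1: ok.
babb: 3b undefined. 3b->0: ok.
aabaa: 2a undefined. 2a->0: ok.
aababc: 3c undefined. 3c->0: ok.
All examples now run through 4 states with every (state, symbol) defined. Accept strings end in {2,3}, Reject strings end in {0,1}; accept={2,3}.

states=4 start=0 accept={2,3} delta: 0a->0 0b->1 0c->0 1a->2 1b->0 1c->0 2a->0 2b->3 2c->2 3a->1 3b->0 3c->0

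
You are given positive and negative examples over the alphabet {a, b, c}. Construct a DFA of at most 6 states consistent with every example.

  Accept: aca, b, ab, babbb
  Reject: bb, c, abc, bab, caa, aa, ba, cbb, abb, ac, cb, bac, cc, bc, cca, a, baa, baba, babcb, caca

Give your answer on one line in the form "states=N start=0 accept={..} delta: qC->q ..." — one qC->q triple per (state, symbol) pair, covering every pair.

State merging on the prefix tree: take the shortest (then alphabetical) example prefix whose next move is undefined and point that move at state 0, else 1, else 2, ...; a target is out if some Accept/Reject pair would then sit in one state with the same input left (inseparable). If every existing state is out, open a new one.
a: 0a undefined. 0a->0: ok.
b: 0b undefined. 0b->0: no, b/bb meet in 0. Open state 1: 0b->1.
c: 0c undefined. 0c->0: no, aca/c meet in 0. 0c->1: no, aca/ba meet in 1 with "a" left. Open state 2: 0c->2.
ba: 1a undefined. 1a->0: no, b/bab meet in 1. 1a->1: no, b/ba meet in 1. 1a->2: no, aca/baa meet in 2 with "a" left. Open state 3: 1a->3.
bb: 1b undefined. 1b->0: ok.
bc: 1c undefined. 1c->0: ok.
ca: 2a undefined. 2a->0: no, aca/bb meet in 0. 2a->1: ok.
cb: 2b undefined. 2b->0: no, aca/cbb meet in 1. 2b->1: no, aca/cb meet in 1. 2b->2: ok.
cc: 2c undefined. 2c->0: ok.
baa: 3a undefined. 3a->0: ok.
bab: 3b undefined. 3b->0: no, babbb/bb meet in 0. 3b->1: no, aca/bab meet in 1. 3b->2: no, aca/baba meet in 1. 3b->3: no, babbb/bab meet in 3. Open state 4: 3b->4.
bac: 3c undefined. 3c->0: ok.
baba: 4a undefined. 4a->0: ok.
babb: 4b undefined. 4b->0: ok.
babc: 4c undefined. 4c->0: no, aca/babcb meet in 1. 4c->1: ok.
All examples now run through 5 states with every (state, symbol) defined. Accept strings end in {1}, Reject strings end in {0,2,3,4}; accept={1}.

states=5 start=0 accept={1} delta: 0a->0 0b->1 0c->2 1a->3 1b->0 1c->0 2a->1 2b->2 2c->0 3a->0 3b->4 3c->0 4a->0 4b->0 4c->1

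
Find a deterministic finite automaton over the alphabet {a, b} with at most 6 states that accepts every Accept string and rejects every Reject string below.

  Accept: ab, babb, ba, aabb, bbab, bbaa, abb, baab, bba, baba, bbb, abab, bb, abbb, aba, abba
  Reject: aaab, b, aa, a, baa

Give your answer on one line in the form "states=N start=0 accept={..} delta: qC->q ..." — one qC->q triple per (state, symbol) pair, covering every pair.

State merging on the prefix tree: take the shortest (then alphabetical) example prefix whose next move is undefined and point that move at state 0, else 1, else 2, ...; a target is out if some Accept/Reject pair would then sit in one state with the same input left (inseparable). If every existing state is out, open a new one.
a: 0a undefined. 0a->0: no, ab/aaab meet in 0 with "b" left. Open state 1: 0a->1.
b: 0b undefined. 0b->0: no, ba/a meet in 1. 0b->1: no, ba/aa meet in 1 with "a" left. Open state 2: 0b->2.
aa: 1a undefined. 1a->0: no, ab/aaab meet in 1 with "b" left. 1a->1: no, ab/aaab meet in 1 with "b" left. 1a->2: ok.
ab: 1b undefined. 1b->0: no, abb/b meet in 2. 1b->1: no, ab/a meet in 1. 1b->2: no, ab/b meet in 2. Open state 3: 1b->3.
ba: 2a undefined. 2a->0: ok.
bb: 2b undefined. 2b->0: no, aabb/aaab meet in 2. 2b->1: no, babb/a meet in 1. 2b->2: no, babb/aaab meet in 2. 2b->3: ok.
aba: 3a undefined. 3a->0: no, bbab/aaab meet in 2. 3a->1: no, bbaa/aaab meet in 2. 3a->2: no, bba/aaab meet in 2. 3a->3: ok.
abb: 3b undefined. 3b->0: no, abbb/aaab meet in 2. 3b->1: no, aabb/a meet in 1. 3b->2: no, aabb/aaab meet in 2. 3b->3: ok.
All examples now run through 4 states with every (state, symbol) defined. Accept strings end in {0,3}, Reject strings end in {1,2}; accept={0,3}.

states=4 start=0 accept={0,3} delta: 0a->1 0b->2 1a->2 1b->3 2a->0 2b->3 3a->3 3b->3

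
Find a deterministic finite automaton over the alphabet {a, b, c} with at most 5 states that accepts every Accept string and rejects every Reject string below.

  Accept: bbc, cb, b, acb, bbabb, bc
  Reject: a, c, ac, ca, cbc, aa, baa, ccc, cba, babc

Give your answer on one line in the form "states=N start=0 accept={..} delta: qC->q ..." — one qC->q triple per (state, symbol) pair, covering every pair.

Fold the examples into a partial DFA from state 0: repeatedly fix the first undefined (state, symbol) met by the shortest-then-alphabetical prefix, trying targets in increasing order and rejecting any under which an Accept and a Reject string meet in one state with the same remainder; add a state when all current targets are rejected. Accepting states are where Accept strings end.
a: 0a undefined. 0a->0: ok.
b: 0b undefined. 0b->0: no, bbc/c meet in 0 with "c" left. Open state 1: 0b->1.
c: 0c undefined. 0c->0: no, bc/cbc meet in 1 with "c" left. 0c->1: no, bbc/cbc meet in 1 with "bc" left. Open state 2: 0c->2.
ba: 1a undefined. 1a->0: no, bc/babc meet in 1 with "c" left. 1a->1: no, bbc/babc meet in 1 with "bc" left. 1a->2: ok.
bb: 1b undefined. 1b->0: no, bbc/c meet in 2. 1b->1: ok.
bc: 1c undefined. 1c->0: no, bbc/a meet in 0. 1c->1: ok.
ca: 2a undefined. 2a->0: ok.
cb: 2b undefined. 2b->0: no, cb/a meet in 0. 2b->1: no, bbc/cbc meet in 1. 2b->2: no, cb/c meet in 2. Open state 3: 2b->3.
cc: 2c undefined. 2c->0: ok.
cba: 3a undefined. 3a->0: ok.
cbc: 3c undefined. 3c->0: ok.
bbabb: 3b undefined. 3b->0: no, bbabb/a meet in 0. 3b->1: ok.
All examples now run through 4 states with every (state, symbol) defined. Accept strings end in {1,3}, Reject strings end in {0,2}; accept={1,3}.

states=4 start=0 accept={1,3} delta: 0a->0 0b->1 0c->2 1a->2 1b->1 1c->1 2a->0 2b->3 2c->0 3a->0 3b->1 3c->0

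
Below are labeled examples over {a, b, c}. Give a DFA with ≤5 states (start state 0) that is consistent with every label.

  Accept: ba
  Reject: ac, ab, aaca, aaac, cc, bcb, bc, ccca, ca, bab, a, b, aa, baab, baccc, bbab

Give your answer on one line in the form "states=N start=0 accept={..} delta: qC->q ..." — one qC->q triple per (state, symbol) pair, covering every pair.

State merging on the prefix tree: take the shortest (then alphabetical) example prefix whose next move is undefined and point that move at state 0, else 1, else 2, ...; a target is out if some Accept/Reject pair would then sit in one state with the same input left (inseparable). If every existing state is out, open a new one.
a: 0a undefined. 0a->0: ok.
b: 0b undefined. 0b->0: no, ba/ab meet in 0. Open state 1: 0b->1.
c: 0c undefined. 0c->0: ok.
ba: 1a undefined. 1a->0: no, ba/ac meet in 0. 1a->1: no, ba/ab meet in 1. Open state 2: 1a->2.
bb: 1b undefined. 1b->0: ok.
bc: 1c undefined. 1c->0: ok.
baa: 2a undefined. 2a->0: ok.
bab: 2b undefined. 2b->0: ok.
bac: 2c undefined. 2c->0: ok.
All examples now run through 3 states with every (state, symbol) defined. Accept strings end in {2}, Reject strings end in {0,1}; accept={2}.

states=3 start=0 accept={2} delta: 0a->0 0b->1 0c->0 1a->2 1b->0 1c->0 2a->0 2b->0 2c->0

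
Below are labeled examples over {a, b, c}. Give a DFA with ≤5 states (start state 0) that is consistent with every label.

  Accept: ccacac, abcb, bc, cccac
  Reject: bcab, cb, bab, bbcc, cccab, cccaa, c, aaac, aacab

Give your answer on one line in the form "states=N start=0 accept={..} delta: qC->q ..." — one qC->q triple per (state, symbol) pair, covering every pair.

State merging on the prefix tree: take the shortest (then alphabetical) example prefix whose next move is undefined and point that move at state 0, else 1, else 2, ...; a target is out if some Accept/Reject pair would then sit in one state with the same input left (inseparable). If every existing state is out, open a new one.
a: 0a undefined. 0a->0: ok.
b: 0b undefined. 0b->0: no, abcb/cb meet in 0 with "cb" left. Open state 1: 0b->1.
c: 0c undefined. 0c->0: no, ccacac/cccaa meet in 0. 0c->1: ok.
ba: 1a undefined. 1a->0: ok.
bb: 1b undefined. 1b->0: no, bc/bbcc meet in 1 with "c" left. 1b->1: ok.
bc: 1c undefined. 1c->0: no, ccacac/bcab meet in 1. 1c->1: no, ccacac/bcab meet in 1. Open state 2: 1c->2.
bca: 2a undefined. 2a->0: no, ccacac/bcab meet in 1. 2a->1: ok.
ccc: 2c undefined. 2c->0: no, cccac/bcab meet in 1. 2c->1: no, cccac/bcab meet in 1. 2c->2: no, ccacac/bbcc meet in 2. Open state 3: 2c->3.
abcb: 2b undefined. 2b->0: ok.
ccca: 3a undefined. 3a->0: no, abcb/cccaa meet in 0. 3a->1: no, abcb/cccaa meet in 0. 3a->2: no, abcb/cccab meet in 0. 3a->3: ok.
cccab: 3b undefined. 3b->0: no, abcb/cccab meet in 0. 3b->1: ok.
cccac: 3c undefined. 3c->0: ok.
All examples now run through 4 states with every (state, symbol) defined. Accept strings end in {0,2}, Reject strings end in {1,3}; accept={0,2}.

states=4 start=0 accept={0,2} delta: 0a->0 0b->1 0c->1 1a->0 1b->1 1c->2 2a->1 2b->0 2c->3 3a->3 3b->1 3c->0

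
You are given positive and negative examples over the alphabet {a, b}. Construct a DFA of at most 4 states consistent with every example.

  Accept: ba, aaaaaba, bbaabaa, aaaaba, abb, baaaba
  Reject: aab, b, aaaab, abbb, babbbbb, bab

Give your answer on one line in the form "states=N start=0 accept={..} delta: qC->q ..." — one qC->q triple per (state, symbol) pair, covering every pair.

Grow the machine one transition at a time. Run the examples from 0; the earliest place one falls off (shortest prefix, ties alphabetical) gets sent to the lowest-numbered state that keeps every Accept/Reject pair distinguishable — a pair clashes when both reach the same state with identical unread suffix — and to a fresh state only if none does.
a: 0a undefined. 0a->0: ok.
b: 0b undefined. 0b->0: no, ba/aab meet in 0. Open state 1: 0b->1.
ba: 1a undefined. 1a->0: ok.
bb: 1b undefined. 1b->0: ok.
All examples now run through 2 states with every (state, symbol) defined. Accept strings end in {0}, Reject strings end in {1}; accept={0}.

states=2 start=0 accept={0} delta: 0a->0 0b->1 1a->0 1b->0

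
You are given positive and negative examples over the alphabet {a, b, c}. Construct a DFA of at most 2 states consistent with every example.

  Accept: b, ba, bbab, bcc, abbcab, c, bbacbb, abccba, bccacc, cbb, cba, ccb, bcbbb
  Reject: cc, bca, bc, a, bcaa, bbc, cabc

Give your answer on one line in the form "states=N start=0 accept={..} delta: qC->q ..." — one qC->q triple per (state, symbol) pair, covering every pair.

Fold the examples into a partial DFA from state 0: repeatedly fix the first undefined (state, symbol) met by the shortest-then-alphabetical prefix, trying targets in increasing order and rejecting any under which an Accept and a Reject string meet in one state with the same remainder; add a state when all current targets are rejected. Accepting states are where Accept strings end.
a: 0a undefined. 0a->0: ok.
b: 0b undefined. 0b->0: no, b/a meet in 0. Open state 1: 0b->1.
c: 0c undefined. 0c->0: no, c/cc meet in 0. 0c->1: ok.
ba: 1a undefined. 1a->0: no, ba/a meet in 0. 1a->1: ok.
bb: 1b undefined. 1b->0: no, b/bbc meet in 1. 1b->1: ok.
bc: 1c undefined. 1c->0: ok.
All examples now run through 2 states with every (state, symbol) defined. Accept strings end in {1}, Reject strings end in {0}; accept={1}.

states=2 start=0 accept={1} delta: 0a->0 0b->1 0c->1 1a->1 1b->1 1c->0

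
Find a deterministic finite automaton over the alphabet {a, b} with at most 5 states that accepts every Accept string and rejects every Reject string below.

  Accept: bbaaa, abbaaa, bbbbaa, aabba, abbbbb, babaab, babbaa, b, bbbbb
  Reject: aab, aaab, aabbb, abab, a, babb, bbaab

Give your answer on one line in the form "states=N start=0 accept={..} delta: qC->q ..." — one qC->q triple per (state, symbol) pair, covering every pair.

Grow the machine one transition at a time. Run the examples from 0; the earliest place one falls off (shortest prefix, ties alphabetical) gets sent to the lowest-numbered state that keeps every Accept/Reject pair distinguishable — a pair clashes when both reach the same state with identical unread suffix — and to a fresh state only if none does.
a: 0a undefined. 0a->0: no, b/aab meet in 0 with "b" left. Open state 1: 0a->1.
b: 0b undefined. 0b->0: ok.
aa: 1a undefined. 1a->0: no, bbaaa/a meet in 1. 1a->1: no, bbaaa/a meet in 1. Open state 2: 1a->2.
ab: 1b undefined. 1b->0: no, abbbbb/abab meet in 0. 1b->1: no, abbbbb/a meet in 1. 1b->2: ok.
aaa: 2a undefined. 2a->0: no, bbaaa/aaab meet in 0. 2a->1: no, bbaaa/a meet in 1. 2a->2: no, babaab/aab meet in 2 with "b" left. Open state 3: 2a->3.
aab: 2b undefined. 2b->0: no, aabba/a meet in 1. 2b->1: ok.
aaab: 3b undefined. 3b->0: no, b/aaab meet in 0. 3b->1: ok.
babaa: 3a undefined. 3a->0: ok.
All examples now run through 4 states with every (state, symbol) defined. Accept strings end in {0,2,3}, Reject strings end in {1}; accept={0,2,3}.

states=4 start=0 accept={0,2,3} delta: 0a->1 0b->0 1a->2 1b->2 2a->3 2b->1 3a->0 3b->1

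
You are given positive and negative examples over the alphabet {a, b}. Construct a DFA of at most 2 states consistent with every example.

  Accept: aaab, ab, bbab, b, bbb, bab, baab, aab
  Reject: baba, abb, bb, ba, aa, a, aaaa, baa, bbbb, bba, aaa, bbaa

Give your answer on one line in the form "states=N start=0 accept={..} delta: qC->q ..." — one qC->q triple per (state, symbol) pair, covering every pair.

State merging on the prefix tree: take the shortest (then alphabetical) example prefix whose next move is undefined and point that move at state 0, else 1, else 2, ...; a target is out if some Accept/Reject pair would then sit in one state with the same input left (inseparable). If every existing state is out, open a new one.
a: 0a undefined. 0a->0: ok.
b: 0b undefined. 0b->0: no, aaab/baba meet in 0. Open state 1: 0b->1.
ba: 1a undefined. 1a->0: ok.
bb: 1b undefined. 1b->0: ok.
All examples now run through 2 states with every (state, symbol) defined. Accept strings end in {1}, Reject strings end in {0}; accept={1}.

states=2 start=0 accept={1} delta: 0a->0 0b->1 1a->0 1b->0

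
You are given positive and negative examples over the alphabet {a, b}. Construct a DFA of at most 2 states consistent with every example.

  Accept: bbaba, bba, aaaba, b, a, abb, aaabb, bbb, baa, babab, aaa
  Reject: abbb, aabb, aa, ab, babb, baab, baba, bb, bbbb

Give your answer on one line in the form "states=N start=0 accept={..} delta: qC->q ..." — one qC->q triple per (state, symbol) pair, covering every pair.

states=2 start=0 accept={1} delta: 0a->1 0b->1 1a->0 1b->0

Fold the examples into a partial DFA from state 0: repeatedly fix the first undefined (state, symbol) met by the shortest-then-alphabetical prefix, trying targets in increasing order and rejecting any under which an Accept and a Reject string meet in one state with the same remainder; add a state when all current targets are rejected. Accepting states are where Accept strings end.
a: 0a undefined. 0a->0: no, b/ab meet in 0 with "b" left. Open state 1: 0a->1.
b: 0b undefined. 0b->0: no, bbaba/baba meet in 1 with "ba" left. 0b->1: ok.
aa: 1a undefined. 1a->0: ok.
ab: 1b undefined. 1b->0: ok.
All examples now run through 2 states with every (state, symbol) defined. Accept strings end in {1}, Reject strings end in {0}; accept={1}.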